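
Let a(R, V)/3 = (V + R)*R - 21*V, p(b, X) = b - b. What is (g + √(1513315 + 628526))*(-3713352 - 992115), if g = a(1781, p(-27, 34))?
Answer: -44776673432361 - 4705467*√2141841 ≈ -4.4784e+13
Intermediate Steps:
p(b, X) = 0
a(R, V) = -63*V + 3*R*(R + V) (a(R, V) = 3*((V + R)*R - 21*V) = 3*((R + V)*R - 21*V) = 3*(R*(R + V) - 21*V) = 3*(-21*V + R*(R + V)) = -63*V + 3*R*(R + V))
g = 9515883 (g = -63*0 + 3*1781² + 3*1781*0 = 0 + 3*3171961 + 0 = 0 + 9515883 + 0 = 9515883)
(g + √(1513315 + 628526))*(-3713352 - 992115) = (9515883 + √(1513315 + 628526))*(-3713352 - 992115) = (9515883 + √2141841)*(-4705467) = -44776673432361 - 4705467*√2141841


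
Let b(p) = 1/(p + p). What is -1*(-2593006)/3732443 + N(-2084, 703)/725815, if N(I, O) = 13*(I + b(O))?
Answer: 11330218163503/17235035027870 ≈ 0.65739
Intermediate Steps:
b(p) = 1/(2*p)
N(I, O) = 13*I + 13/(2*O) (N(I, O) = 13*(I + 1/(2*O)) = 13*I + 13/(2*O))
-1*(-2593006)/3732443 + N(-2084, 703)/725815 = -1*(-2593006)/3732443 + (13*(-2084) + (13/2)/703)/725815 = 2593006*(1/3732443) + (-27092 + (13/2)*(1/703))*(1/725815) = 199462/287111 + (-27092 + 13/1406)*(1/725815) = 199462/287111 - 38091339/1406*1/725815 = 199462/287111 - 2240667/60029170 = 11330218163503/17235035027870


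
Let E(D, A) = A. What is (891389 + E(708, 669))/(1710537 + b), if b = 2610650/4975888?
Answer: 2219390348752/4255721571253 ≈ 0.52151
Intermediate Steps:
b = 1305325/2487944 (b = 2610650*(1/4975888) = 1305325/2487944 ≈ 0.52466)
(891389 + E(708, 669))/(1710537 + b) = (891389 + 669)/(1710537 + 1305325/2487944) = 892058/(4255721571253/2487944) = 892058*(2487944/4255721571253) = 2219390348752/4255721571253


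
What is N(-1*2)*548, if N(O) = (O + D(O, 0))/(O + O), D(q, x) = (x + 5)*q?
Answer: 1644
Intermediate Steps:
D(q, x) = q*(5 + x) (D(q, x) = (5 + x)*q = q*(5 + x))
N(O) = 3 (N(O) = (O + O*(5 + 0))/(O + O) = (O + O*5)/((2*O)) = (O + 5*O)*(1/(2*O)) = (6*O)*(1/(2*O)) = 3)
N(-1*2)*548 = 3*548 = 1644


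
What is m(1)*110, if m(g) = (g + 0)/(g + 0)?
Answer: 110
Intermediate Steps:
m(g) = 1 (m(g) = g/g = 1)
m(1)*110 = 1*110 = 110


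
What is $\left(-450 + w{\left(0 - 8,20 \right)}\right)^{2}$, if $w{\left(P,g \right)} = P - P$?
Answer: $202500$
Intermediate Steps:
$w{\left(P,g \right)} = 0$
$\left(-450 + w{\left(0 - 8,20 \right)}\right)^{2} = \left(-450 + 0\right)^{2} = \left(-450\right)^{2} = 202500$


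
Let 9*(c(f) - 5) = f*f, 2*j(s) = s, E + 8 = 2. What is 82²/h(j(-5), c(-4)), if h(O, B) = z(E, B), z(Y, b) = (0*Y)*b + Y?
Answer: -3362/3 ≈ -1120.7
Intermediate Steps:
E = -6 (E = -8 + 2 = -6)
j(s) = s/2
c(f) = 5 + f²/9 (c(f) = 5 + (f*f)/9 = 5 + f²/9)
z(Y, b) = Y (z(Y, b) = 0*b + Y = 0 + Y = Y)
h(O, B) = -6
82²/h(j(-5), c(-4)) = 82²/(-6) = 6724*(-⅙) = -3362/3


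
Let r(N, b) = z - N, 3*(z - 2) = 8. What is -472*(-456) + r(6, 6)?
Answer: 645692/3 ≈ 2.1523e+5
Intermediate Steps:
z = 14/3 (z = 2 + (⅓)*8 = 2 + 8/3 = 14/3 ≈ 4.6667)
r(N, b) = 14/3 - N
-472*(-456) + r(6, 6) = -472*(-456) + (14/3 - 1*6) = 215232 + (14/3 - 6) = 215232 - 4/3 = 645692/3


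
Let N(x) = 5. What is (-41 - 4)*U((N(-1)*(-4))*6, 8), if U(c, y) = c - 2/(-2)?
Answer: 5355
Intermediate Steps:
U(c, y) = 1 + c (U(c, y) = c - 2*(-1/2) = c + 1 = 1 + c)
(-41 - 4)*U((N(-1)*(-4))*6, 8) = (-41 - 4)*(1 + (5*(-4))*6) = -45*(1 - 20*6) = -45*(1 - 120) = -45*(-119) = 5355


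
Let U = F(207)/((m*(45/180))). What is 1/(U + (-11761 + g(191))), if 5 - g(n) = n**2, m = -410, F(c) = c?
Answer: -205/9888999 ≈ -2.0730e-5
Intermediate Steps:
g(n) = 5 - n**2
U = -414/205 (U = 207/((-18450/180)) = 207/((-410*1/4)) = 207/(-205/2) = 207*(-2/205) = -414/205 ≈ -2.0195)
1/(U + (-11761 + g(191))) = 1/(-414/205 + (-11761 + (5 - 1*191**2))) = 1/(-414/205 + (-11761 + (5 - 1*36481))) = 1/(-414/205 + (-11761 + (5 - 36481))) = 1/(-414/205 + (-11761 - 36476)) = 1/(-414/205 - 48237) = 1/(-9888999/205) = -205/9888999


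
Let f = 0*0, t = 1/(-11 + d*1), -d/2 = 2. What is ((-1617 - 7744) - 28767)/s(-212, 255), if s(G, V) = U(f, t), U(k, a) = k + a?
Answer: 571920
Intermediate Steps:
d = -4 (d = -2*2 = -4)
t = -1/15 (t = 1/(-11 - 4*1) = 1/(-11 - 4) = 1/(-15) = -1/15 ≈ -0.066667)
f = 0
U(k, a) = a + k
s(G, V) = -1/15 (s(G, V) = -1/15 + 0 = -1/15)
((-1617 - 7744) - 28767)/s(-212, 255) = ((-1617 - 7744) - 28767)/(-1/15) = (-9361 - 28767)*(-15) = -38128*(-15) = 571920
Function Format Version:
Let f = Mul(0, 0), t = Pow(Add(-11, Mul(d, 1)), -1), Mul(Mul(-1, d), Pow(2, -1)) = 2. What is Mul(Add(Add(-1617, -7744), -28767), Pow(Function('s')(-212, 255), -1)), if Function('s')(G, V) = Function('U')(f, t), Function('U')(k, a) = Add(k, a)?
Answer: 571920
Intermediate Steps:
d = -4 (d = Mul(-2, 2) = -4)
t = Rational(-1, 15) (t = Pow(Add(-11, Mul(-4, 1)), -1) = Pow(Add(-11, -4), -1) = Pow(-15, -1) = Rational(-1, 15) ≈ -0.066667)
f = 0
Function('U')(k, a) = Add(a, k)
Function('s')(G, V) = Rational(-1, 15) (Function('s')(G, V) = Add(Rational(-1, 15), 0) = Rational(-1, 15))
Mul(Add(Add(-1617, -7744), -28767), Pow(Function('s')(-212, 255), -1)) = Mul(Add(Add(-1617, -7744), -28767), Pow(Rational(-1, 15), -1)) = Mul(Add(-9361, -28767), -15) = Mul(-38128, -15) = 571920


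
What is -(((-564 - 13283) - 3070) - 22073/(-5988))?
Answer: 101276923/5988 ≈ 16913.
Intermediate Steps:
-(((-564 - 13283) - 3070) - 22073/(-5988)) = -((-13847 - 3070) - 22073*(-1/5988)) = -(-16917 + 22073/5988) = -1*(-101276923/5988) = 101276923/5988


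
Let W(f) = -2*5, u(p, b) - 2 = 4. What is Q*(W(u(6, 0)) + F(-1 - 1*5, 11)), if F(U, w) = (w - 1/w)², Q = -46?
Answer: -606740/121 ≈ -5014.4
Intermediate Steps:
u(p, b) = 6 (u(p, b) = 2 + 4 = 6)
W(f) = -10
Q*(W(u(6, 0)) + F(-1 - 1*5, 11)) = -46*(-10 + (-1 + 11²)²/11²) = -46*(-10 + (-1 + 121)²/121) = -46*(-10 + (1/121)*120²) = -46*(-10 + (1/121)*14400) = -46*(-10 + 14400/121) = -46*13190/121 = -606740/121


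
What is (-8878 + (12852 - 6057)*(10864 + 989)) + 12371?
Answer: 80544628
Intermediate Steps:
(-8878 + (12852 - 6057)*(10864 + 989)) + 12371 = (-8878 + 6795*11853) + 12371 = (-8878 + 80541135) + 12371 = 80532257 + 12371 = 80544628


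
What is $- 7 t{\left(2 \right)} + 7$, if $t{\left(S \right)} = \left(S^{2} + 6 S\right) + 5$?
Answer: $-140$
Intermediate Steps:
$t{\left(S \right)} = 5 + S^{2} + 6 S$
$- 7 t{\left(2 \right)} + 7 = - 7 \left(5 + 2^{2} + 6 \cdot 2\right) + 7 = - 7 \left(5 + 4 + 12\right) + 7 = \left(-7\right) 21 + 7 = -147 + 7 = -140$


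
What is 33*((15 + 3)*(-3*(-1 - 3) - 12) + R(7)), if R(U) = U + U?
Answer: 462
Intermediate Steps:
R(U) = 2*U
33*((15 + 3)*(-3*(-1 - 3) - 12) + R(7)) = 33*((15 + 3)*(-3*(-1 - 3) - 12) + 2*7) = 33*(18*(-3*(-4) - 12) + 14) = 33*(18*(12 - 12) + 14) = 33*(18*0 + 14) = 33*(0 + 14) = 33*14 = 462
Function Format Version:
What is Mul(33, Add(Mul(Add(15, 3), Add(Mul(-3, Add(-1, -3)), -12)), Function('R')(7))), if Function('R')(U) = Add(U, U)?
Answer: 462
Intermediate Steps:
Function('R')(U) = Mul(2, U)
Mul(33, Add(Mul(Add(15, 3), Add(Mul(-3, Add(-1, -3)), -12)), Function('R')(7))) = Mul(33, Add(Mul(Add(15, 3), Add(Mul(-3, Add(-1, -3)), -12)), Mul(2, 7))) = Mul(33, Add(Mul(18, Add(Mul(-3, -4), -12)), 14)) = Mul(33, Add(Mul(18, Add(12, -12)), 14)) = Mul(33, Add(Mul(18, 0), 14)) = Mul(33, Add(0, 14)) = Mul(33, 14) = 462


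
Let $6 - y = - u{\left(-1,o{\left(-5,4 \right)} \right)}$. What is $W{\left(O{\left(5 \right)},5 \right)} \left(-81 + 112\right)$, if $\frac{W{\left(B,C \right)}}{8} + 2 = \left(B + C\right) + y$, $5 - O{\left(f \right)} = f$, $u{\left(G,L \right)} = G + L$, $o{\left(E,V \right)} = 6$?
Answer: $3472$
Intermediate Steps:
$O{\left(f \right)} = 5 - f$
$y = 11$ ($y = 6 - - (-1 + 6) = 6 - \left(-1\right) 5 = 6 - -5 = 6 + 5 = 11$)
$W{\left(B,C \right)} = 72 + 8 B + 8 C$ ($W{\left(B,C \right)} = -16 + 8 \left(\left(B + C\right) + 11\right) = -16 + 8 \left(11 + B + C\right) = -16 + \left(88 + 8 B + 8 C\right) = 72 + 8 B + 8 C$)
$W{\left(O{\left(5 \right)},5 \right)} \left(-81 + 112\right) = \left(72 + 8 \left(5 - 5\right) + 8 \cdot 5\right) \left(-81 + 112\right) = \left(72 + 8 \left(5 - 5\right) + 40\right) 31 = \left(72 + 8 \cdot 0 + 40\right) 31 = \left(72 + 0 + 40\right) 31 = 112 \cdot 31 = 3472$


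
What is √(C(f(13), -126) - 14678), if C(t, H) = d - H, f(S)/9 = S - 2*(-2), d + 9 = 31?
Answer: I*√14530 ≈ 120.54*I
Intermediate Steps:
d = 22 (d = -9 + 31 = 22)
f(S) = 36 + 9*S (f(S) = 9*(S - 2*(-2)) = 9*(S + 4) = 9*(4 + S) = 36 + 9*S)
C(t, H) = 22 - H
√(C(f(13), -126) - 14678) = √((22 - 1*(-126)) - 14678) = √((22 + 126) - 14678) = √(148 - 14678) = √(-14530) = I*√14530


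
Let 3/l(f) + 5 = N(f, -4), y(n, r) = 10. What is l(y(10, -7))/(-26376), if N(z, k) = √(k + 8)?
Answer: 1/26376 ≈ 3.7913e-5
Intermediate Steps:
N(z, k) = √(8 + k)
l(f) = -1 (l(f) = 3/(-5 + √(8 - 4)) = 3/(-5 + √4) = 3/(-5 + 2) = 3/(-3) = 3*(-⅓) = -1)
l(y(10, -7))/(-26376) = -1/(-26376) = -1*(-1/26376) = 1/26376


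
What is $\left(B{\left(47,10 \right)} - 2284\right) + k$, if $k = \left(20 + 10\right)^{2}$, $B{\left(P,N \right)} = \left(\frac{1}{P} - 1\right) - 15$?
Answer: $- \frac{65799}{47} \approx -1400.0$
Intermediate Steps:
$B{\left(P,N \right)} = -16 + \frac{1}{P}$ ($B{\left(P,N \right)} = \left(-1 + \frac{1}{P}\right) - 15 = -16 + \frac{1}{P}$)
$k = 900$ ($k = 30^{2} = 900$)
$\left(B{\left(47,10 \right)} - 2284\right) + k = \left(\left(-16 + \frac{1}{47}\right) - 2284\right) + 900 = \left(- \frac{751}{47} - 2284\right) + 900 = - \frac{108099}{47} + 900 = - \frac{65799}{47}$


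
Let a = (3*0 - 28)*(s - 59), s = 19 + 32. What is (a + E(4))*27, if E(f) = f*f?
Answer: 6480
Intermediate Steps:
s = 51
E(f) = f²
a = 224 (a = (3*0 - 28)*(51 - 59) = (0 - 28)*(-8) = -28*(-8) = 224)
(a + E(4))*27 = (224 + 4²)*27 = (224 + 16)*27 = 240*27 = 6480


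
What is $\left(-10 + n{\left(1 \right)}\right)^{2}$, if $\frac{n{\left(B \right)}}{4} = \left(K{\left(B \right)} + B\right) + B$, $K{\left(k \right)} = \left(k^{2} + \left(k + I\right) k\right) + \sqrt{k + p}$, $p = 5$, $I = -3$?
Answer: $132 - 48 \sqrt{6} \approx 14.424$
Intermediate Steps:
$K{\left(k \right)} = k^{2} + \sqrt{5 + k} + k \left(-3 + k\right)$ ($K{\left(k \right)} = \left(k^{2} + \left(k - 3\right) k\right) + \sqrt{k + 5} = \left(k^{2} + \left(-3 + k\right) k\right) + \sqrt{5 + k} = \left(k^{2} + k \left(-3 + k\right)\right) + \sqrt{5 + k} = k^{2} + \sqrt{5 + k} + k \left(-3 + k\right)$)
$n{\left(B \right)} = - 4 B + 4 \sqrt{5 + B} + 8 B^{2}$ ($n{\left(B \right)} = 4 \left(\left(\left(\sqrt{5 + B} - 3 B + 2 B^{2}\right) + B\right) + B\right) = 4 \left(\left(\sqrt{5 + B} - 2 B + 2 B^{2}\right) + B\right) = 4 \left(\sqrt{5 + B} - B + 2 B^{2}\right) = - 4 B + 4 \sqrt{5 + B} + 8 B^{2}$)
$\left(-10 + n{\left(1 \right)}\right)^{2} = \left(-10 + \left(\left(-4\right) 1 + 4 \sqrt{5 + 1} + 8 \cdot 1^{2}\right)\right)^{2} = \left(-10 + \left(-4 + 4 \sqrt{6} + 8 \cdot 1\right)\right)^{2} = \left(-10 + \left(-4 + 4 \sqrt{6} + 8\right)\right)^{2} = \left(-10 + \left(4 + 4 \sqrt{6}\right)\right)^{2} = \left(-6 + 4 \sqrt{6}\right)^{2}$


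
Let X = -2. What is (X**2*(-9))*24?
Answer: -864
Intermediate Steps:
(X**2*(-9))*24 = ((-2)**2*(-9))*24 = (4*(-9))*24 = -36*24 = -864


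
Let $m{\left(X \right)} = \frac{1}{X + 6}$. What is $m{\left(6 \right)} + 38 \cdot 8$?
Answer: $\frac{3649}{12} \approx 304.08$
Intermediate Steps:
$m{\left(X \right)} = \frac{1}{6 + X}$
$m{\left(6 \right)} + 38 \cdot 8 = \frac{1}{6 + 6} + 38 \cdot 8 = \frac{1}{12} + 304 = \frac{3649}{12}$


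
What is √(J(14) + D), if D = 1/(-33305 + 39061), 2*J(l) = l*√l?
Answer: √(1439 + 57980188*√14)/2878 ≈ 5.1178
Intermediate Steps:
J(l) = l^(3/2)/2 (J(l) = (l*√l)/2 = l^(3/2)/2)
D = 1/5756 ≈ 0.00017373
√(J(14) + D) = √(14^(3/2)/2 + 1/5756) = √((14*√14)/2 + 1/5756) = √(7*√14 + 1/5756) = √(1/5756 + 7*√14)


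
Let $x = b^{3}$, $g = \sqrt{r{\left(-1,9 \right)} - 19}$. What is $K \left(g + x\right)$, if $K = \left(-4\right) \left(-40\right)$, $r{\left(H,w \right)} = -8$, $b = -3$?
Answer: $-4320 + 480 i \sqrt{3} \approx -4320.0 + 831.38 i$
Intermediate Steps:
$K = 160$
$g = 3 i \sqrt{3}$ ($g = \sqrt{-8 - 19} = \sqrt{-27} = 3 i \sqrt{3} \approx 5.1962 i$)
$x = -27$ ($x = \left(-3\right)^{3} = -27$)
$K \left(g + x\right) = 160 \left(3 i \sqrt{3} - 27\right) = 160 \left(-27 + 3 i \sqrt{3}\right) = -4320 + 480 i \sqrt{3}$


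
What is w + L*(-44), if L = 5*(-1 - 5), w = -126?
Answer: 1194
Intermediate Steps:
L = -30 (L = 5*(-6) = -30)
w + L*(-44) = -126 - 30*(-44) = -126 + 1320 = 1194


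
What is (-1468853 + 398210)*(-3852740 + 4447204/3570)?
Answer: 20617876976702/5 ≈ 4.1236e+12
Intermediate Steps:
(-1468853 + 398210)*(-3852740 + 4447204/3570) = -1070643*(-3852740 + 4447204*(1/3570)) = -1070643*(-3852740 + 2223602/1785) = -1070643*(-6874917298/1785) = 20617876976702/5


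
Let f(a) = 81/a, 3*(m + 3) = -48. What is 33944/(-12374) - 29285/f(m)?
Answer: 3441164873/501147 ≈ 6866.6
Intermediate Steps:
m = -19 (m = -3 + (⅓)*(-48) = -3 - 16 = -19)
33944/(-12374) - 29285/f(m) = 33944/(-12374) - 29285/(81/(-19)) = 33944*(-1/12374) - 29285/(81*(-1/19)) = -16972/6187 - 29285/(-81/19) = -16972/6187 - 29285*(-19/81) = -16972/6187 + 556415/81 = 3441164873/501147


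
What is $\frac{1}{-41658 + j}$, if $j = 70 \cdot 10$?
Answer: $- \frac{1}{40958} \approx -2.4415 \cdot 10^{-5}$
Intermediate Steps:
$j = 700$
$\frac{1}{-41658 + j} = \frac{1}{-41658 + 700} = \frac{1}{-40958} = - \frac{1}{40958}$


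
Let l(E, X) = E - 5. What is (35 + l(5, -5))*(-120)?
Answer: -4200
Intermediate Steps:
l(E, X) = -5 + E
(35 + l(5, -5))*(-120) = (35 + (-5 + 5))*(-120) = (35 + 0)*(-120) = 35*(-120) = -4200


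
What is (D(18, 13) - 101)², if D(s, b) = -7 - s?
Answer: 15876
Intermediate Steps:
(D(18, 13) - 101)² = ((-7 - 1*18) - 101)² = ((-7 - 18) - 101)² = (-25 - 101)² = (-126)² = 15876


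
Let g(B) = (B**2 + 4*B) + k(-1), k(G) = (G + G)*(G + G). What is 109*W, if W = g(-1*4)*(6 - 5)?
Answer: 436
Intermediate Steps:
k(G) = 4*G**2 (k(G) = (2*G)*(2*G) = 4*G**2)
g(B) = 4 + B**2 + 4*B (g(B) = (B**2 + 4*B) + 4*(-1)**2 = (B**2 + 4*B) + 4*1 = (B**2 + 4*B) + 4 = 4 + B**2 + 4*B)
W = 4 (W = (4 + (-1*4)**2 + 4*(-1*4))*(6 - 5) = (4 + (-4)**2 + 4*(-4))*1 = (4 + 16 - 16)*1 = 4*1 = 4)
109*W = 109*4 = 436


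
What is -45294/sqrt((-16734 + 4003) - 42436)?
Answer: 15098*I*sqrt(55167)/18389 ≈ 192.84*I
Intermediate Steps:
-45294/sqrt((-16734 + 4003) - 42436) = -45294/sqrt(-12731 - 42436) = -45294*(-I*sqrt(55167)/55167) = -(-15098)*I*sqrt(55167)/18389 = 15098*I*sqrt(55167)/18389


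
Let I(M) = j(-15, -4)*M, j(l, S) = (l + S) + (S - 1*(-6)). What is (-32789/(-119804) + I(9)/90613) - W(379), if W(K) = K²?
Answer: -1559334993761487/10855799852 ≈ -1.4364e+5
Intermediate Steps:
j(l, S) = 6 + l + 2*S (j(l, S) = (S + l) + (S + 6) = (S + l) + (6 + S) = 6 + l + 2*S)
I(M) = -17*M (I(M) = (6 - 15 + 2*(-4))*M = (6 - 15 - 8)*M = -17*M)
(-32789/(-119804) + I(9)/90613) - W(379) = (-32789/(-119804) - 17*9/90613) - 1*379² = (-32789*(-1/119804) - 153*1/90613) - 1*143641 = (32789/119804 - 153/90613) - 143641 = 2952779645/10855799852 - 143641 = -1559334993761487/10855799852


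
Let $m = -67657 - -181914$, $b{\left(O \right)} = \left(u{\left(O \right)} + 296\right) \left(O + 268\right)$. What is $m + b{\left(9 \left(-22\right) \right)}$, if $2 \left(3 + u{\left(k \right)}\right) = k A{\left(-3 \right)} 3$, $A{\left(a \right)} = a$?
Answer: $197137$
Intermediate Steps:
$u{\left(k \right)} = -3 - \frac{9 k}{2}$ ($u{\left(k \right)} = -3 + \frac{k \left(-3\right) 3}{2} = -3 + \frac{- 3 k 3}{2} = -3 + \frac{\left(-9\right) k}{2} = -3 - \frac{9 k}{2}$)
$b{\left(O \right)} = \left(268 + O\right) \left(293 - \frac{9 O}{2}\right)$ ($b{\left(O \right)} = \left(\left(-3 - \frac{9 O}{2}\right) + 296\right) \left(O + 268\right) = \left(293 - \frac{9 O}{2}\right) \left(268 + O\right) = \left(268 + O\right) \left(293 - \frac{9 O}{2}\right)$)
$m = 114257$ ($m = -67657 + 181914 = 114257$)
$m + b{\left(9 \left(-22\right) \right)} = 114257 - \left(-78524 + 176418 + 913 \cdot 9 \left(-22\right)\right) = 114257 - \left(-259298 + 176418\right) = 114257 + \left(78524 + 180774 - 176418\right) = 114257 + 82880 = 197137$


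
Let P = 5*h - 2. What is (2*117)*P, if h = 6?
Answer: 6552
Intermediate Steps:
P = 28 (P = 5*6 - 2 = 30 - 2 = 28)
(2*117)*P = (2*117)*28 = 234*28 = 6552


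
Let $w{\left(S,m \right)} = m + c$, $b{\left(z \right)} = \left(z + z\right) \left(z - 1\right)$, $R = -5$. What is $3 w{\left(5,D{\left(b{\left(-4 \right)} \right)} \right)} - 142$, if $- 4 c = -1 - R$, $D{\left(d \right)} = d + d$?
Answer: $95$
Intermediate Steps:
$b{\left(z \right)} = 2 z \left(-1 + z\right)$
$D{\left(d \right)} = 2 d$
$c = -1$ ($c = - \frac{-1 - -5}{4} = - \frac{-1 + 5}{4} = \left(- \frac{1}{4}\right) 4 = -1$)
$w{\left(S,m \right)} = -1 + m$ ($w{\left(S,m \right)} = m - 1 = -1 + m$)
$3 w{\left(5,D{\left(b{\left(-4 \right)} \right)} \right)} - 142 = 3 \left(-1 + 2 \cdot 2 \left(-4\right) \left(-1 - 4\right)\right) - 142 = 3 \left(-1 + 2 \cdot 2 \left(-4\right) \left(-5\right)\right) - 142 = 3 \left(-1 + 2 \cdot 40\right) - 142 = 3 \left(-1 + 80\right) - 142 = 3 \cdot 79 - 142 = 237 - 142 = 95$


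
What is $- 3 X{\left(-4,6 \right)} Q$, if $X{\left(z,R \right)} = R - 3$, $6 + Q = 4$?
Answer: $18$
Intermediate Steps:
$Q = -2$ ($Q = -6 + 4 = -2$)
$X{\left(z,R \right)} = -3 + R$
$- 3 X{\left(-4,6 \right)} Q = - 3 \left(-3 + 6\right) \left(-2\right) = \left(-3\right) 3 \left(-2\right) = \left(-9\right) \left(-2\right) = 18$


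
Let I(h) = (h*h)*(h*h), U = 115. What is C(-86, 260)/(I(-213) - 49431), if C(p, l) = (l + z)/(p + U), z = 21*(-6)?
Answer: 67/29845302585 ≈ 2.2449e-9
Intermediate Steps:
z = -126
C(p, l) = (-126 + l)/(115 + p) (C(p, l) = (l - 126)/(p + 115) = (-126 + l)/(115 + p))
I(h) = h⁴ (I(h) = h²*h² = h⁴)
C(-86, 260)/(I(-213) - 49431) = ((-126 + 260)/(115 - 86))/((-213)⁴ - 49431) = (134/29)/(2058346161 - 49431) = ((1/29)*134)/2058296730 = (134/29)*(1/2058296730) = 67/29845302585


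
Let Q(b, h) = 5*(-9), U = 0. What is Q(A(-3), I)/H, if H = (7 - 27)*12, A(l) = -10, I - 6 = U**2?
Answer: 3/16 ≈ 0.18750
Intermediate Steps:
I = 6 (I = 6 + 0**2 = 6 + 0 = 6)
H = -240 (H = -20*12 = -240)
Q(b, h) = -45
Q(A(-3), I)/H = -45/(-240) = -45*(-1/240) = 3/16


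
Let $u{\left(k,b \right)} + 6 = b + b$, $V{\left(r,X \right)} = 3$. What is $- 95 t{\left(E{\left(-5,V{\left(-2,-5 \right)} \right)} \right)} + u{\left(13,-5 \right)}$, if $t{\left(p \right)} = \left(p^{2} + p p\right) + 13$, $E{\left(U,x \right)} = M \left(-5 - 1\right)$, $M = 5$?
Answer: $-172251$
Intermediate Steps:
$u{\left(k,b \right)} = -6 + 2 b$ ($u{\left(k,b \right)} = -6 + \left(b + b\right) = -6 + 2 b$)
$E{\left(U,x \right)} = -30$ ($E{\left(U,x \right)} = 5 \left(-5 - 1\right) = 5 \left(-6\right) = -30$)
$t{\left(p \right)} = 13 + 2 p^{2}$ ($t{\left(p \right)} = \left(p^{2} + p^{2}\right) + 13 = 2 p^{2} + 13 = 13 + 2 p^{2}$)
$- 95 t{\left(E{\left(-5,V{\left(-2,-5 \right)} \right)} \right)} + u{\left(13,-5 \right)} = - 95 \left(13 + 2 \left(-30\right)^{2}\right) + \left(-6 + 2 \left(-5\right)\right) = - 95 \left(13 + 2 \cdot 900\right) - 16 = - 95 \left(13 + 1800\right) - 16 = \left(-95\right) 1813 - 16 = -172235 - 16 = -172251$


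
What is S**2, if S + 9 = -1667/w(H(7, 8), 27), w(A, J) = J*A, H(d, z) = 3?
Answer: 5740816/6561 ≈ 874.99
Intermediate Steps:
w(A, J) = A*J
S = -2396/81 (S = -9 - 1667/(3*27) = -9 - 1667/81 = -2396/81 ≈ -29.580)
S**2 = (-2396/81)**2 = 5740816/6561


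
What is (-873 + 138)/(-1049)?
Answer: 735/1049 ≈ 0.70067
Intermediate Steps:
(-873 + 138)/(-1049) = -1/1049*(-735) = 735/1049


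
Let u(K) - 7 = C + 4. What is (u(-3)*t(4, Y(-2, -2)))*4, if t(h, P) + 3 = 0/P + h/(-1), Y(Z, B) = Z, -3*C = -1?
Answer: -952/3 ≈ -317.33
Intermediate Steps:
C = 1/3 (C = -1/3*(-1) = 1/3 ≈ 0.33333)
t(h, P) = -3 - h (t(h, P) = -3 + (0/P + h/(-1)) = -3 + (0 + h*(-1)) = -3 + (0 - h) = -3 - h)
u(K) = 34/3 (u(K) = 7 + (1/3 + 4) = 7 + 13/3 = 34/3)
(u(-3)*t(4, Y(-2, -2)))*4 = (34*(-3 - 1*4)/3)*4 = (34*(-3 - 4)/3)*4 = ((34/3)*(-7))*4 = -238/3*4 = -952/3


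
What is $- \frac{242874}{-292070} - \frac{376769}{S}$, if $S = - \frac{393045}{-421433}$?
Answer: $- \frac{4637562321517106}{11479665315} \approx -4.0398 \cdot 10^{5}$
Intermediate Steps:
$S = \frac{393045}{421433}$ ($S = \left(-393045\right) \left(- \frac{1}{421433}\right) = \frac{393045}{421433} \approx 0.93264$)
$- \frac{242874}{-292070} - \frac{376769}{S} = - \frac{242874}{-292070} - \frac{376769}{\frac{393045}{421433}} = \left(-242874\right) \left(- \frac{1}{292070}\right) - \frac{158782889977}{393045} = \frac{121437}{146035} - \frac{158782889977}{393045} = - \frac{4637562321517106}{11479665315}$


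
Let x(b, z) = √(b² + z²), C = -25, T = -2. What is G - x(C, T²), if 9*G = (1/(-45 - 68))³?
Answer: -1/12986073 - √641 ≈ -25.318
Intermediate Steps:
G = -1/12986073 (G = (1/(-45 - 68))³/9 = (1/(-113))³/9 = (-1/113)³/9 = (⅑)*(-1/1442897) = -1/12986073 ≈ -7.7006e-8)
G - x(C, T²) = -1/12986073 - √((-25)² + ((-2)²)²) = -1/12986073 - √(625 + 4²) = -1/12986073 - √(625 + 16) = -1/12986073 - √641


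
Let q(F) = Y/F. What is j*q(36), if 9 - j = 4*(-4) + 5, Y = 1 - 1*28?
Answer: -15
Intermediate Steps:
Y = -27 (Y = 1 - 28 = -27)
q(F) = -27/F
j = 20 (j = 9 - (4*(-4) + 5) = 9 - (-16 + 5) = 9 - 1*(-11) = 9 + 11 = 20)
j*q(36) = 20*(-27/36) = 20*(-27*1/36) = 20*(-3/4) = -15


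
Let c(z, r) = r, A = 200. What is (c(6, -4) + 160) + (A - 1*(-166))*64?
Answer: 23580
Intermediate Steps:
(c(6, -4) + 160) + (A - 1*(-166))*64 = (-4 + 160) + (200 - 1*(-166))*64 = 156 + (200 + 166)*64 = 156 + 366*64 = 156 + 23424 = 23580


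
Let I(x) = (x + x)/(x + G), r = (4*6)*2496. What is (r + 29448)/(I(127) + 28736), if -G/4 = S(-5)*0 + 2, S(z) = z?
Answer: 590716/189991 ≈ 3.1092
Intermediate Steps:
G = -8 (G = -4*(-5*0 + 2) = -4*(0 + 2) = -4*2 = -8)
r = 59904 (r = 24*2496 = 59904)
I(x) = 2*x/(-8 + x) (I(x) = (x + x)/(x - 8) = (2*x)/(-8 + x) = 2*x/(-8 + x))
(r + 29448)/(I(127) + 28736) = (59904 + 29448)/(2*127/(-8 + 127) + 28736) = 89352/(2*127/119 + 28736) = 89352/(2*127*(1/119) + 28736) = 89352/(254/119 + 28736) = 89352/(3419838/119) = 89352*(119/3419838) = 590716/189991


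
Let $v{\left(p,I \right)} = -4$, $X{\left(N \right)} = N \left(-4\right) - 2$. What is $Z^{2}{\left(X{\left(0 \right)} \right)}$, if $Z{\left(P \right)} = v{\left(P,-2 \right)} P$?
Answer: $64$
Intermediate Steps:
$X{\left(N \right)} = -2 - 4 N$ ($X{\left(N \right)} = - 4 N - 2 = -2 - 4 N$)
$Z{\left(P \right)} = - 4 P$
$Z^{2}{\left(X{\left(0 \right)} \right)} = \left(- 4 \left(-2 - 0\right)\right)^{2} = \left(- 4 \left(-2 + 0\right)\right)^{2} = \left(\left(-4\right) \left(-2\right)\right)^{2} = 8^{2} = 64$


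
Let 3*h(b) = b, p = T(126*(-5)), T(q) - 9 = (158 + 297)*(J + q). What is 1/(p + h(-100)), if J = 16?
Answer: -3/838183 ≈ -3.5792e-6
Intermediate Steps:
T(q) = 7289 + 455*q (T(q) = 9 + (158 + 297)*(16 + q) = 9 + 455*(16 + q) = 9 + (7280 + 455*q) = 7289 + 455*q)
p = -279361 (p = 7289 + 455*(126*(-5)) = 7289 + 455*(-630) = 7289 - 286650 = -279361)
h(b) = b/3
1/(p + h(-100)) = 1/(-279361 + (1/3)*(-100)) = 1/(-279361 - 100/3) = 1/(-838183/3) = -3/838183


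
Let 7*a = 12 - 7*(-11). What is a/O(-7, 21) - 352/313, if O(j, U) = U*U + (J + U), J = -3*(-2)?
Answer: -1125295/1025388 ≈ -1.0974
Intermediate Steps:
J = 6
a = 89/7 (a = (12 - 7*(-11))/7 = (12 + 77)/7 = (⅐)*89 = 89/7 ≈ 12.714)
O(j, U) = 6 + U + U² (O(j, U) = U*U + (6 + U) = U² + (6 + U) = 6 + U + U²)
a/O(-7, 21) - 352/313 = 89/(7*(6 + 21 + 21²)) - 352/313 = 89/(7*(6 + 21 + 441)) - 352*1/313 = (89/7)/468 - 352/313 = (89/7)*(1/468) - 352/313 = 89/3276 - 352/313 = -1125295/1025388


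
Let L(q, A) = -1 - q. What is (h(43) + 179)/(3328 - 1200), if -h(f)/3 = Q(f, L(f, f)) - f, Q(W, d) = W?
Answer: 179/2128 ≈ 0.084117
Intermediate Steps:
h(f) = 0 (h(f) = -3*(f - f) = -3*0 = 0)
(h(43) + 179)/(3328 - 1200) = (0 + 179)/(3328 - 1200) = 179/2128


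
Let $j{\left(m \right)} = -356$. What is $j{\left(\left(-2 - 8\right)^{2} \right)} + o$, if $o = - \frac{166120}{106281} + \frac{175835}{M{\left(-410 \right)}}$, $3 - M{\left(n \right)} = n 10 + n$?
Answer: $- \frac{152815810393}{479646153} \approx -318.6$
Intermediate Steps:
$M{\left(n \right)} = 3 - 11 n$ ($M{\left(n \right)} = 3 - \left(n 10 + n\right) = 3 - \left(10 n + n\right) = 3 - 11 n$)
$o = \frac{17938220075}{479646153}$ ($o = - \frac{166120}{106281} + \frac{175835}{3 - -4510} = \left(-166120\right) \frac{1}{106281} + \frac{175835}{3 + 4510} = - \frac{166120}{106281} + \frac{175835}{4513} = \frac{17938220075}{479646153} \approx 37.399$)
$j{\left(\left(-2 - 8\right)^{2} \right)} + o = -356 + \frac{17938220075}{479646153} = - \frac{152815810393}{479646153}$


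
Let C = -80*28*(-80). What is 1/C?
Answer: 1/179200 ≈ 5.5804e-6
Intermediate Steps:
C = 179200 (C = -2240*(-80) = 179200)
1/C = 1/179200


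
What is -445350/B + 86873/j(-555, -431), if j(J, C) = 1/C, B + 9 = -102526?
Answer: -767828398271/20507 ≈ -3.7442e+7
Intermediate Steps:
B = -102535 (B = -9 - 102526 = -102535)
-445350/B + 86873/j(-555, -431) = -445350/(-102535) + 86873/(1/(-431)) = -445350*(-1/102535) + 86873/(-1/431) = 89070/20507 + 86873*(-431) = 89070/20507 - 37442263 = -767828398271/20507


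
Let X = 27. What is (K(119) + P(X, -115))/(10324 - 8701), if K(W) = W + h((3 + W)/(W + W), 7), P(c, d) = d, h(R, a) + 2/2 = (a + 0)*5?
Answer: 38/1623 ≈ 0.023413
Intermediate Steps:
h(R, a) = -1 + 5*a (h(R, a) = -1 + (a + 0)*5 = -1 + a*5 = -1 + 5*a)
K(W) = 34 + W (K(W) = W + (-1 + 5*7) = W + (-1 + 35) = W + 34 = 34 + W)
(K(119) + P(X, -115))/(10324 - 8701) = ((34 + 119) - 115)/(10324 - 8701) = (153 - 115)/1623 = 38*(1/1623) = 38/1623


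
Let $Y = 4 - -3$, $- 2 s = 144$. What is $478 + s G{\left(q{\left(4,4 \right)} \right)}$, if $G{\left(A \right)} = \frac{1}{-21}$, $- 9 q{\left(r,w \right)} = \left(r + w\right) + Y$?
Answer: $\frac{3370}{7} \approx 481.43$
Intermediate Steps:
$s = -72$ ($s = \left(- \frac{1}{2}\right) 144 = -72$)
$Y = 7$ ($Y = 4 + 3 = 7$)
$q{\left(r,w \right)} = - \frac{7}{9} - \frac{r}{9} - \frac{w}{9}$ ($q{\left(r,w \right)} = - \frac{\left(r + w\right) + 7}{9} = - \frac{7 + r + w}{9} = - \frac{7}{9} - \frac{r}{9} - \frac{w}{9}$)
$G{\left(A \right)} = - \frac{1}{21}$
$478 + s G{\left(q{\left(4,4 \right)} \right)} = 478 - - \frac{24}{7} = 478 + \frac{24}{7} = \frac{3370}{7}$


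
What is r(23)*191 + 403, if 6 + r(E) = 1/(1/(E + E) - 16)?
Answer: -554891/735 ≈ -754.95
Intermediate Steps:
r(E) = -6 + 1/(-16 + 1/(2*E)) (r(E) = -6 + 1/(1/(E + E) - 16) = -6 + 1/(1/(2*E) - 16) = -6 + 1/(-16 + 1/(2*E)))
r(23)*191 + 403 = (2*(3 - 97*23)/(-1 + 32*23))*191 + 403 = (2*(3 - 2231)/(-1 + 736))*191 + 403 = (2*(-2228)/735)*191 + 403 = (2*(1/735)*(-2228))*191 + 403 = -4456/735*191 + 403 = -851096/735 + 403 = -554891/735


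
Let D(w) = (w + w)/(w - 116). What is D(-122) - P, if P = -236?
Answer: 28206/119 ≈ 237.03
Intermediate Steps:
D(w) = 2*w/(-116 + w) (D(w) = (2*w)/(-116 + w) = 2*w/(-116 + w))
D(-122) - P = 2*(-122)/(-116 - 122) - 1*(-236) = 2*(-122)/(-238) + 236 = 2*(-122)*(-1/238) + 236 = 122/119 + 236 = 28206/119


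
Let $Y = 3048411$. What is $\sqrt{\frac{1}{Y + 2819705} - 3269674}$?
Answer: $\frac{i \sqrt{28147630620869572307}}{2934058} \approx 1808.2 i$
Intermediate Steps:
$\sqrt{\frac{1}{Y + 2819705} - 3269674} = \sqrt{\frac{1}{3048411 + 2819705} - 3269674} = \sqrt{\frac{1}{5868116} - 3269674} = \sqrt{- \frac{19186826314183}{5868116}} = \frac{i \sqrt{28147630620869572307}}{2934058}$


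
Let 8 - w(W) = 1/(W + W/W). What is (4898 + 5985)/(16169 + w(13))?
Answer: 152362/226477 ≈ 0.67275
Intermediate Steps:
w(W) = 8 - 1/(1 + W) (w(W) = 8 - 1/(W + W/W) = 8 - 1/(W + 1) = 8 - 1/(1 + W))
(4898 + 5985)/(16169 + w(13)) = (4898 + 5985)/(16169 + (7 + 8*13)/(1 + 13)) = 10883/(16169 + (7 + 104)/14) = 10883/(16169 + (1/14)*111) = 10883/(16169 + 111/14) = 10883/(226477/14) = 10883*(14/226477) = 152362/226477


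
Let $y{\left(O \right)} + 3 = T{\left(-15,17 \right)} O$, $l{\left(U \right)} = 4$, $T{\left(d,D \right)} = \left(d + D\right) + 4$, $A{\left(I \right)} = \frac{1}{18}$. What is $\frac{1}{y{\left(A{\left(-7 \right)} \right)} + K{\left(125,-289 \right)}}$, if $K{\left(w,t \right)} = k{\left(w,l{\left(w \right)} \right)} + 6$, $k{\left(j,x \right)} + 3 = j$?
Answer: $\frac{3}{376} \approx 0.0079787$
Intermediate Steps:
$A{\left(I \right)} = \frac{1}{18}$
$T{\left(d,D \right)} = 4 + D + d$ ($T{\left(d,D \right)} = \left(D + d\right) + 4 = 4 + D + d$)
$k{\left(j,x \right)} = -3 + j$
$y{\left(O \right)} = -3 + 6 O$ ($y{\left(O \right)} = -3 + \left(4 + 17 - 15\right) O = -3 + 6 O$)
$K{\left(w,t \right)} = 3 + w$ ($K{\left(w,t \right)} = \left(-3 + w\right) + 6 = 3 + w$)
$\frac{1}{y{\left(A{\left(-7 \right)} \right)} + K{\left(125,-289 \right)}} = \frac{1}{\left(-3 + 6 \cdot \frac{1}{18}\right) + \left(3 + 125\right)} = \frac{1}{\left(-3 + \frac{1}{3}\right) + 128} = \frac{1}{- \frac{8}{3} + 128} = \frac{1}{\frac{376}{3}} = \frac{3}{376}$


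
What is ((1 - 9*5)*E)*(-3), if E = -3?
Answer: -396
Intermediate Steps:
((1 - 9*5)*E)*(-3) = ((1 - 9*5)*(-3))*(-3) = ((1 - 3*15)*(-3))*(-3) = ((1 - 45)*(-3))*(-3) = -44*(-3)*(-3) = 132*(-3) = -396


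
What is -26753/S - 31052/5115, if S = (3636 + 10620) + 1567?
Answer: -628177391/80934645 ≈ -7.7615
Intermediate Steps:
S = 15823 (S = 14256 + 1567 = 15823)
-26753/S - 31052/5115 = -26753/15823 - 31052/5115 = -628177391/80934645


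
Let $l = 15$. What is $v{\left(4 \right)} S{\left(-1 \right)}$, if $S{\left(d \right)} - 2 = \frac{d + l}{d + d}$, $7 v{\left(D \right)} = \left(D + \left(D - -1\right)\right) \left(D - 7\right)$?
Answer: $\frac{135}{7} \approx 19.286$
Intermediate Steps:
$v{\left(D \right)} = \frac{\left(1 + 2 D\right) \left(-7 + D\right)}{7}$ ($v{\left(D \right)} = \frac{\left(D + \left(D - -1\right)\right) \left(D - 7\right)}{7} = \frac{\left(D + \left(D + 1\right)\right) \left(-7 + D\right)}{7} = \frac{\left(D + \left(1 + D\right)\right) \left(-7 + D\right)}{7} = \frac{\left(1 + 2 D\right) \left(-7 + D\right)}{7}$)
$S{\left(d \right)} = 2 + \frac{15 + d}{2 d}$ ($S{\left(d \right)} = 2 + \frac{d + 15}{d + d} = 2 + \frac{15 + d}{2 d}$)
$v{\left(4 \right)} S{\left(-1 \right)} = \left(-1 - \frac{52}{7} + \frac{2 \cdot 4^{2}}{7}\right) \frac{5 \left(3 - 1\right)}{2 \left(-1\right)} = \left(-1 - \frac{52}{7} + \frac{2}{7} \cdot 16\right) \frac{5}{2} \left(-1\right) 2 = \left(-1 - \frac{52}{7} + \frac{32}{7}\right) \left(-5\right) = \left(- \frac{27}{7}\right) \left(-5\right) = \frac{135}{7}$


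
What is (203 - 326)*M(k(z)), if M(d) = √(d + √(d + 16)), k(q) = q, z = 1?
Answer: -123*√(1 + √17) ≈ -278.40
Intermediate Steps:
M(d) = √(d + √(16 + d))
(203 - 326)*M(k(z)) = (203 - 326)*√(1 + √(16 + 1)) = -123*√(1 + √17)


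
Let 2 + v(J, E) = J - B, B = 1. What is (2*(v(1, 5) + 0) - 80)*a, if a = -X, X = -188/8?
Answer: -1974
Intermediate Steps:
v(J, E) = -3 + J (v(J, E) = -2 + (J - 1*1) = -2 + (J - 1) = -2 + (-1 + J) = -3 + J)
X = -47/2 (X = -188*⅛ = -47/2 ≈ -23.500)
a = 47/2 (a = -1*(-47/2) = 47/2 ≈ 23.500)
(2*(v(1, 5) + 0) - 80)*a = (2*((-3 + 1) + 0) - 80)*(47/2) = (2*(-2 + 0) - 80)*(47/2) = (2*(-2) - 80)*(47/2) = (-4 - 80)*(47/2) = -84*47/2 = -1974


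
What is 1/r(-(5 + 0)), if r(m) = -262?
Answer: -1/262 ≈ -0.0038168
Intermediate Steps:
1/r(-(5 + 0)) = 1/(-262) = -1/262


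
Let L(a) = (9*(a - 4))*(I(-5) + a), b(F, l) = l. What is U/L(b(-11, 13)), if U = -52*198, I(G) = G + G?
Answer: -1144/27 ≈ -42.370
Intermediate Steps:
I(G) = 2*G
U = -10296
L(a) = (-36 + 9*a)*(-10 + a) (L(a) = (9*(a - 4))*(2*(-5) + a) = (9*(-4 + a))*(-10 + a) = (-36 + 9*a)*(-10 + a))
U/L(b(-11, 13)) = -10296/(360 - 126*13 + 9*13²) = -10296/(360 - 1638 + 9*169) = -10296/(360 - 1638 + 1521) = -10296/243 = -10296*1/243 = -1144/27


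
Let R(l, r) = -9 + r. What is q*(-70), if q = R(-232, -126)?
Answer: 9450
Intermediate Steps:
q = -135 (q = -9 - 126 = -135)
q*(-70) = -135*(-70) = 9450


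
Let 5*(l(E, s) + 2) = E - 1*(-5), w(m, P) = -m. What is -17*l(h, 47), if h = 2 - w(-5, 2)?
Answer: 136/5 ≈ 27.200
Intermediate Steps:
h = -3 (h = 2 - (-1)*(-5) = 2 - 1*5 = 2 - 5 = -3)
l(E, s) = -1 + E/5 (l(E, s) = -2 + (E - 1*(-5))/5 = -2 + (E + 5)/5 = -2 + (5 + E)/5 = -2 + (1 + E/5) = -1 + E/5)
-17*l(h, 47) = -17*(-1 + (⅕)*(-3)) = -17*(-1 - ⅗) = -17*(-8/5) = 136/5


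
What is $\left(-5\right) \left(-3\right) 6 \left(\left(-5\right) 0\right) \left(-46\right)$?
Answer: $0$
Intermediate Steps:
$\left(-5\right) \left(-3\right) 6 \left(\left(-5\right) 0\right) \left(-46\right) = 15 \cdot 6 \cdot 0 \left(-46\right) = 90 \cdot 0 \left(-46\right) = 0 \left(-46\right) = 0$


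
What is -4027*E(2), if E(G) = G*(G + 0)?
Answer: -16108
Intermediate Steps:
E(G) = G² (E(G) = G*G = G²)
-4027*E(2) = -4027*2² = -4027*4 = -16108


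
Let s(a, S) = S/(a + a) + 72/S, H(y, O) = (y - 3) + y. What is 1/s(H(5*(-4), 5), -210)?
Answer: 1505/3159 ≈ 0.47642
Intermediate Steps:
H(y, O) = -3 + 2*y (H(y, O) = (-3 + y) + y = -3 + 2*y)
s(a, S) = 72/S + S/(2*a) (s(a, S) = S/((2*a)) + 72/S = S*(1/(2*a)) + 72/S = S/(2*a) + 72/S = 72/S + S/(2*a))
1/s(H(5*(-4), 5), -210) = 1/(72/(-210) + (1/2)*(-210)/(-3 + 2*(5*(-4)))) = 1/(72*(-1/210) + (1/2)*(-210)/(-3 + 2*(-20))) = 1/(-12/35 + (1/2)*(-210)/(-3 - 40)) = 1/(-12/35 + (1/2)*(-210)/(-43)) = 1/(-12/35 + (1/2)*(-210)*(-1/43)) = 1/(-12/35 + 105/43) = 1/(3159/1505) = 1505/3159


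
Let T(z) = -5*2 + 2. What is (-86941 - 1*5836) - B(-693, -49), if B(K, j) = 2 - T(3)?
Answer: -92787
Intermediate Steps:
T(z) = -8 (T(z) = -10 + 2 = -8)
B(K, j) = 10 (B(K, j) = 2 - 1*(-8) = 2 + 8 = 10)
(-86941 - 1*5836) - B(-693, -49) = (-86941 - 1*5836) - 1*10 = (-86941 - 5836) - 10 = -92777 - 10 = -92787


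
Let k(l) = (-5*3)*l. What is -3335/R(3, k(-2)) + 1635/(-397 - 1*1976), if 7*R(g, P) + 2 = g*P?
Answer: -18513855/69608 ≈ -265.97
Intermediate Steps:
k(l) = -15*l
R(g, P) = -2/7 + P*g/7 (R(g, P) = -2/7 + (g*P)/7 = -2/7 + (P*g)/7 = -2/7 + P*g/7)
-3335/R(3, k(-2)) + 1635/(-397 - 1*1976) = -3335/(-2/7 + (1/7)*(-15*(-2))*3) + 1635/(-397 - 1*1976) = -3335/(-2/7 + (1/7)*30*3) + 1635/(-397 - 1976) = -3335/(-2/7 + 90/7) + 1635/(-2373) = -3335/88/7 + 1635*(-1/2373) = -3335*7/88 - 545/791 = -23345/88 - 545/791 = -18513855/69608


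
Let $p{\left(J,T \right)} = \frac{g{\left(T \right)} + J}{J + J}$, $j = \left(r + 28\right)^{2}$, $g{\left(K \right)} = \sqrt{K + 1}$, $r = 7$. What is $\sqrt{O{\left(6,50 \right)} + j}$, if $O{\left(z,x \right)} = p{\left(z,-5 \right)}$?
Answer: $\frac{\sqrt{44118 + 6 i}}{6} \approx 35.007 + 0.0023805 i$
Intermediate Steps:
$g{\left(K \right)} = \sqrt{1 + K}$
$j = 1225$ ($j = \left(7 + 28\right)^{2} = 35^{2} = 1225$)
$p{\left(J,T \right)} = \frac{J + \sqrt{1 + T}}{2 J}$ ($p{\left(J,T \right)} = \frac{\sqrt{1 + T} + J}{J + J} = \frac{J + \sqrt{1 + T}}{2 J}$)
$O{\left(z,x \right)} = \frac{z + 2 i}{2 z}$ ($O{\left(z,x \right)} = \frac{z + \sqrt{1 - 5}}{2 z} = \frac{z + \sqrt{-4}}{2 z} = \frac{z + 2 i}{2 z}$)
$\sqrt{O{\left(6,50 \right)} + j} = \sqrt{\frac{i + \frac{1}{2} \cdot 6}{6} + 1225} = \sqrt{\frac{i + 3}{6} + 1225} = \sqrt{\frac{3 + i}{6} + 1225} = \sqrt{\left(\frac{1}{2} + \frac{i}{6}\right) + 1225} = \sqrt{\frac{2451}{2} + \frac{i}{6}}$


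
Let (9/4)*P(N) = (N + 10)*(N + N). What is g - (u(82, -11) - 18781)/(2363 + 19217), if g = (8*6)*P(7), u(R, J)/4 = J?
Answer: 65752607/12948 ≈ 5078.2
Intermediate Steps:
u(R, J) = 4*J
P(N) = 8*N*(10 + N)/9 (P(N) = 4*((N + 10)*(N + N))/9 = 4*((10 + N)*(2*N))/9 = 4*(2*N*(10 + N))/9 = 8*N*(10 + N)/9)
g = 15232/3 (g = (8*6)*((8/9)*7*(10 + 7)) = 48*((8/9)*7*17) = 48*(952/9) = 15232/3 ≈ 5077.3)
g - (u(82, -11) - 18781)/(2363 + 19217) = 15232/3 - (4*(-11) - 18781)/(2363 + 19217) = 15232/3 - (-44 - 18781)/21580 = 15232/3 - (-18825)/21580 = 15232/3 - 1*(-3765/4316) = 15232/3 + 3765/4316 = 65752607/12948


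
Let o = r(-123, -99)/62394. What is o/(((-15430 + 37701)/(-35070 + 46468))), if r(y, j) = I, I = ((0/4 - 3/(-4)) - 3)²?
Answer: 153873/3705538064 ≈ 4.1525e-5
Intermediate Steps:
I = 81/16 (I = ((0*(¼) - 3*(-¼)) - 3)² = ((0 + ¾) - 3)² = (¾ - 3)² = (-9/4)² = 81/16 ≈ 5.0625)
r(y, j) = 81/16
o = 27/332768 (o = (81/16)/62394 = (81/16)*(1/62394) = 27/332768 ≈ 8.1138e-5)
o/(((-15430 + 37701)/(-35070 + 46468))) = 27/(332768*(((-15430 + 37701)/(-35070 + 46468)))) = 27/(332768*((22271/11398))) = 27/(332768*((22271*(1/11398)))) = 27/(332768*(22271/11398)) = (27/332768)*(11398/22271) = 153873/3705538064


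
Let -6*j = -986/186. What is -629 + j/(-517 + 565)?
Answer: -16846643/26784 ≈ -628.98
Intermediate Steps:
j = 493/558 (j = -(-493)/(3*186) = -⅙*(-493/93) = 493/558 ≈ 0.88351)
-629 + j/(-517 + 565) = -629 + 493/(558*(-517 + 565)) = -629 + (493/558)/48 = -629 + (493/558)*(1/48) = -629 + 493/26784 = -16846643/26784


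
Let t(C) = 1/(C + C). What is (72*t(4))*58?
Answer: 522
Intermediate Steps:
t(C) = 1/(2*C)
(72*t(4))*58 = (72*((1/2)/4))*58 = (72*((1/2)*(1/4)))*58 = (72*(1/8))*58 = 9*58 = 522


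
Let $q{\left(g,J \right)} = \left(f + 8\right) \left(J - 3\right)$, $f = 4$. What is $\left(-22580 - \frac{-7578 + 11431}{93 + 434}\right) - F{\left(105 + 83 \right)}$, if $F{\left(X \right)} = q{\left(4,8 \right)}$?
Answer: $- \frac{11935133}{527} \approx -22647.0$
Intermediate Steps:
$q{\left(g,J \right)} = -36 + 12 J$ ($q{\left(g,J \right)} = \left(4 + 8\right) \left(J - 3\right) = 12 \left(-3 + J\right) = -36 + 12 J$)
$F{\left(X \right)} = 60$ ($F{\left(X \right)} = -36 + 12 \cdot 8 = -36 + 96 = 60$)
$\left(-22580 - \frac{-7578 + 11431}{93 + 434}\right) - F{\left(105 + 83 \right)} = \left(-22580 - \frac{-7578 + 11431}{93 + 434}\right) - 60 = \left(-22580 - \frac{3853}{527}\right) - 60 = - \frac{11903513}{527} - 60 = - \frac{11935133}{527}$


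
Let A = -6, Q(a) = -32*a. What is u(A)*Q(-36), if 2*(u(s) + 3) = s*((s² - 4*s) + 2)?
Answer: -217728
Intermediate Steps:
u(s) = -3 + s*(2 + s² - 4*s)/2 (u(s) = -3 + (s*((s² - 4*s) + 2))/2 = -3 + (s*(2 + s² - 4*s))/2 = -3 + s*(2 + s² - 4*s)/2)
u(A)*Q(-36) = (-3 - 6 + (½)*(-6)³ - 2*(-6)²)*(-32*(-36)) = (-3 - 6 + (½)*(-216) - 2*36)*1152 = (-3 - 6 - 108 - 72)*1152 = -189*1152 = -217728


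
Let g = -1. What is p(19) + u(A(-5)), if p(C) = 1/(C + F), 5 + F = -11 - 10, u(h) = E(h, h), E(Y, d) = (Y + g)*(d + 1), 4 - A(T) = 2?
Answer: 20/7 ≈ 2.8571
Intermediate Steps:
A(T) = 2 (A(T) = 4 - 1*2 = 4 - 2 = 2)
E(Y, d) = (1 + d)*(-1 + Y) (E(Y, d) = (Y - 1)*(d + 1) = (-1 + Y)*(1 + d) = (1 + d)*(-1 + Y))
u(h) = -1 + h**2 (u(h) = -1 + h - h + h*h = -1 + h - h + h**2 = -1 + h**2)
F = -26 (F = -5 + (-11 - 10) = -5 - 21 = -26)
p(C) = 1/(-26 + C) (p(C) = 1/(C - 26) = 1/(-26 + C))
p(19) + u(A(-5)) = 1/(-26 + 19) + (-1 + 2**2) = 1/(-7) + (-1 + 4) = -1/7 + 3 = 20/7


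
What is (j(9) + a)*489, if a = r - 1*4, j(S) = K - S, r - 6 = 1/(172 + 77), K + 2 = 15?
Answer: 243685/83 ≈ 2936.0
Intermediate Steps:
K = 13 (K = -2 + 15 = 13)
r = 1495/249 (r = 6 + 1/(172 + 77) = 6 + 1/249 = 1495/249 ≈ 6.0040)
j(S) = 13 - S
a = 499/249 (a = 1495/249 - 1*4 = 1495/249 - 4 = 499/249 ≈ 2.0040)
(j(9) + a)*489 = ((13 - 1*9) + 499/249)*489 = ((13 - 9) + 499/249)*489 = (4 + 499/249)*489 = (1495/249)*489 = 243685/83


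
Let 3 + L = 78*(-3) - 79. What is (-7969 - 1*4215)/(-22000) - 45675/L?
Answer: 63043759/434500 ≈ 145.09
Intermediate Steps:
L = -316 (L = -3 + (78*(-3) - 79) = -3 + (-234 - 79) = -3 - 313 = -316)
(-7969 - 1*4215)/(-22000) - 45675/L = (-7969 - 1*4215)/(-22000) - 45675/(-316) = (-7969 - 4215)*(-1/22000) - 45675*(-1/316) = -12184*(-1/22000) + 45675/316 = 1523/2750 + 45675/316 = 63043759/434500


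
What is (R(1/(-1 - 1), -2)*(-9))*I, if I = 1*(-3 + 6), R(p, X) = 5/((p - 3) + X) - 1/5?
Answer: 1647/55 ≈ 29.945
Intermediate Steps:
R(p, X) = -⅕ + 5/(-3 + X + p) (R(p, X) = 5/((-3 + p) + X) - 1*⅕ = 5/(-3 + X + p) - ⅕ = -⅕ + 5/(-3 + X + p))
I = 3 (I = 1*3 = 3)
(R(1/(-1 - 1), -2)*(-9))*I = (((28 - 1*(-2) - 1/(-1 - 1))/(5*(-3 - 2 + 1/(-1 - 1))))*(-9))*3 = (((28 + 2 - 1/(-2))/(5*(-3 - 2 + 1/(-2))))*(-9))*3 = (((28 + 2 - 1*(-½))/(5*(-3 - 2 - ½)))*(-9))*3 = (((28 + 2 + ½)/(5*(-11/2)))*(-9))*3 = (((⅕)*(-2/11)*(61/2))*(-9))*3 = -61/55*(-9)*3 = (549/55)*3 = 1647/55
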